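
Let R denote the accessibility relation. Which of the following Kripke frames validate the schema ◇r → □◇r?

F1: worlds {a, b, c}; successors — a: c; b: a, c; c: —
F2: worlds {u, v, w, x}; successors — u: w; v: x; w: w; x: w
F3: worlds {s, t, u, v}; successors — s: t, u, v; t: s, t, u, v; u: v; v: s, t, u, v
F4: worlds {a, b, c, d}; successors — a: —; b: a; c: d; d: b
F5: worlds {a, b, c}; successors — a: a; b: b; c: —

F5

The schema corresponds to the Euclidean property: ∀x ∀y ∀z (Rxy ∧ Rxz → Ryz).
F1: fails — Rac and Rac but not Rcc.
F2: fails — Rvx and Rvx but not Rxx.
F3: fails — Rsu and Rsu but not Ruu.
F4: fails — Rba and Rba but not Raa.
F5: ✓.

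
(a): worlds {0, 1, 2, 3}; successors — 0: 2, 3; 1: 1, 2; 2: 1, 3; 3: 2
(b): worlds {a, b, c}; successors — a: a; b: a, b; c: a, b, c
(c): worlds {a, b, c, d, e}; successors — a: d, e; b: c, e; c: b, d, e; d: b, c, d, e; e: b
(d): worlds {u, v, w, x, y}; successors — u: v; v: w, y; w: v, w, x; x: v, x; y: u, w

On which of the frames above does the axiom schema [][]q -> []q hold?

The schema corresponds to density: forall x forall y (Rxy -> exists z (Rxz & Rzy)).
(a): fails — R32 but no z with R3z and Rz2.
(b): ✓.
(c): fails — Rbc but no z with Rbz and Rzc.
(d): fails — Ruv but no z with Ruz and Rzv.
Valid on: (b).

(b)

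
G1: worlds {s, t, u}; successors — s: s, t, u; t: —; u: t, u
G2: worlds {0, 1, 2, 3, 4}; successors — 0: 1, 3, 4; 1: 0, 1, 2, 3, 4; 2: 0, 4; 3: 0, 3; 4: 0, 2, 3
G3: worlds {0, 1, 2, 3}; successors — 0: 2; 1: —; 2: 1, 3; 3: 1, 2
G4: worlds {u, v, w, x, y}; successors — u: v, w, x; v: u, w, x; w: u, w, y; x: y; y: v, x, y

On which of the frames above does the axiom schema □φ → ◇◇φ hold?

G2, G4

Frame correspondent (Sahlqvist): ∀x ∃w (xRw ∧ xR²w) — i.e. a generalized confluence (Geach) condition.
G1: fails — at t but no w with tRw and tR²w.
G2: satisfies the condition.
G3: fails — at 0 but no w with 0Rw and 0R²w.
G4: satisfies the condition.
Valid on: G2, G4.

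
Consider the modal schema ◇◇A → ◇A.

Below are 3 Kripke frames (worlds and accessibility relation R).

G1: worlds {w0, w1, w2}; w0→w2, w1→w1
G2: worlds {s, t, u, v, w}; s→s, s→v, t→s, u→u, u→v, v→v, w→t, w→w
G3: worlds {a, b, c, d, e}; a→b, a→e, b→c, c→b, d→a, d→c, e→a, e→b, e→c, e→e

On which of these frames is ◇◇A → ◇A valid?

Frame correspondent (Sahlqvist): ∀x ∀y ∀z (Rxy ∧ Ryz → Rxz) — i.e. transitivity.
G1: satisfies the condition.
G2: fails — Rwt and Rts but not Rws.
G3: fails — Rbc and Rcb but not Rbb.

G1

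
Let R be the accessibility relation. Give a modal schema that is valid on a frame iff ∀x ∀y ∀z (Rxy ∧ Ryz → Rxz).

A defining formula is □q → □□q (the 4 axiom).
Suppose □q→□□q is valid. Take Rxy, Ryz and set V(q)={w : Rxw}. Then □q at x, so □□q at x, so □q at y, so q at z, i.e. Rxz.

□q → □□q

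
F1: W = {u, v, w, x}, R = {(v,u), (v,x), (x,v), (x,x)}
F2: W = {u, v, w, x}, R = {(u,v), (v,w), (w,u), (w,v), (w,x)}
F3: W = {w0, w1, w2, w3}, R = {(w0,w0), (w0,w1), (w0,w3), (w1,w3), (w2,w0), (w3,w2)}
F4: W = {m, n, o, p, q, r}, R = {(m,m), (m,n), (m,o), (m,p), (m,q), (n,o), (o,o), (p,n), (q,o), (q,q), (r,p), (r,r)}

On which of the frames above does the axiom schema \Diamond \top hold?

Frame correspondent (Sahlqvist): \forall x \exists y Rxy — i.e. seriality.
F1: fails — world u has no successor.
F2: fails — world x has no successor.
F3: condition met.
F4: condition met.

F3, F4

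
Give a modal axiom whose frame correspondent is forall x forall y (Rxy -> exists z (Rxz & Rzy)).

□□s → □s

The condition is density. The C4 schema □□s → □s defines it.
Suppose □□s→□s is valid. Take Rxy and set V(s)={w : xR²w}. Then □□s at x, so □s at x, so s at y, i.e. ∃z(Rxz∧Rzy).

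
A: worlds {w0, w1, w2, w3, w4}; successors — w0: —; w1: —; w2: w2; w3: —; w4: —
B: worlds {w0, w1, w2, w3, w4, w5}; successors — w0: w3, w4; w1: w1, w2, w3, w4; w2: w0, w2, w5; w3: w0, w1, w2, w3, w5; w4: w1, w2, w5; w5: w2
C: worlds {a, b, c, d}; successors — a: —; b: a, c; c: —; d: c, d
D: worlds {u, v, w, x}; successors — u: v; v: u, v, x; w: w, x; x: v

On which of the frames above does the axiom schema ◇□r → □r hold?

The schema corresponds to the Euclidean property: ∀x ∀y ∀z (Rxy ∧ Rxz → Ryz).
A: holds.
B: fails — Rw0w4 and Rw0w4 but not Rw4w4.
C: fails — Rba and Rba but not Raa.
D: fails — Rvu and Rvu but not Ruu.
Valid on: A.

A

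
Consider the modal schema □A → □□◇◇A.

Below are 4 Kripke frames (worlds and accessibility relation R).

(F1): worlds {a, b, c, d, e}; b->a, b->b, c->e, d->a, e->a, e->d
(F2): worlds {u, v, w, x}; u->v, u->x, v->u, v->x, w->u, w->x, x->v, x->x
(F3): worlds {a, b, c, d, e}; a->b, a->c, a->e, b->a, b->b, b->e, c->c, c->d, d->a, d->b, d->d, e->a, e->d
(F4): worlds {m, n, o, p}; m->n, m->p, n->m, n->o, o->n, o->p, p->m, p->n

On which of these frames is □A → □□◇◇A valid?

(F2), (F3)

This is the axiom for a generalized confluence (Geach) condition; its first-order frame correspondent is ∀x ∀z (xR²z → ∃w (xRw ∧ zR²w)).
(F1): fails — bR²a but no w with bRw and aR²w.
(F2): holds.
(F3): holds.
(F4): fails — nR²n but no w with nRw and nR²w.
Valid on: (F2), (F3).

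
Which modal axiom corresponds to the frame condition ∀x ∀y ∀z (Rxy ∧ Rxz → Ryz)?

◇p → □◇p

This is the Euclidean property; the standard corresponding axiom is 5: ◇p → □◇p.
Suppose ◇p→□◇p is valid. Take Rxy, Rxz and set V(p)={y}. Then ◇p at x, so □◇p at x, so ◇p at z, so some w with Rzw has p; w=y, i.e. Rzy. By symmetry of the argument, Ryz.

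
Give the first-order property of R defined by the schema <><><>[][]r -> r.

forall x forall y (x R^3 y -> exists w (y R^2 w & x = w))

This is a Sahlqvist (Geach-type) schema ◇^3□^2r → □^0◇^0r.
Minimal-valuation argument: fix x; take any y with xR^3y and any z with xR^0z. Set V(r) to the set of worlds R-reachable from y in exactly 2 steps. Then □^2r holds at y, so the antecedent holds at x; validity forces ◇^0r at z, giving a w with zR^0w and yR^2w.
First-order correspondent: forall x forall y (x R^3 y -> exists w (y R^2 w & x = w)).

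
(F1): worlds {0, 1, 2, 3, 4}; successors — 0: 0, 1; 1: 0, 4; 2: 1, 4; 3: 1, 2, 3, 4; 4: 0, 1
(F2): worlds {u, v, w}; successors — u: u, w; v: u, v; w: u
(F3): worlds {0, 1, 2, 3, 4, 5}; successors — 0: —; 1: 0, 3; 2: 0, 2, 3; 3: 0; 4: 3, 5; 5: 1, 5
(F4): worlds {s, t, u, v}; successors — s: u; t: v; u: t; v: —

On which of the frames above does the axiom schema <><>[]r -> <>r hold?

(F1), (F2)

Frame correspondent (Sahlqvist): forall x forall y (x R^2 y -> exists w (yRw & xRw)) — i.e. a generalized confluence (Geach) condition.
(F1): ✓.
(F2): ✓.
(F3): fails — 1R²0 but no w with 0Rw and 1Rw.
(F4): fails — sR²t but no w with tRw and sRw.
Valid on: (F1), (F2).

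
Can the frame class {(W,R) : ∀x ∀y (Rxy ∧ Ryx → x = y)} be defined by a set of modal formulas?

Modal frame validity is preserved under surjective bounded morphisms.
The 6-cycle (worlds 0,1,2,3,4,5 with 0→1→2→3→4→5→0) is antisymmetric. Sending even-indexed worlds to • and odd-indexed worlds to ∘ is a surjective bounded morphism onto the two-world frame with •↔∘, which is not antisymmetric.
Hence antisymmetry is not modally definable.

No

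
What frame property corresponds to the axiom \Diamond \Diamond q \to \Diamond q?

Replacing q by ¬q and contraposing gives the equivalent schema □q → □□q.
Suppose □q→□□q is valid. Take Rxy, Ryz and set V(q)={w : Rxw}. Then □q at x, so □□q at x, so □q at y, so q at z, i.e. Rxz.
Conversely, any frame satisfying \forall x \forall y \forall z (Rxy \wedge Ryz \to Rxz) validates the schema.
So the correspondent is transitivity.

transitivity: \forall x \forall y \forall z (Rxy \wedge Ryz \to Rxz)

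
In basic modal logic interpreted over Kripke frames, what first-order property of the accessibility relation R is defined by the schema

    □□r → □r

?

Density

Suppose □□r→□r is valid. Take Rxy and set V(r)={w : xR²w}. Then □□r at x, so □r at x, so r at y, i.e. ∃z(Rxz∧Rzy).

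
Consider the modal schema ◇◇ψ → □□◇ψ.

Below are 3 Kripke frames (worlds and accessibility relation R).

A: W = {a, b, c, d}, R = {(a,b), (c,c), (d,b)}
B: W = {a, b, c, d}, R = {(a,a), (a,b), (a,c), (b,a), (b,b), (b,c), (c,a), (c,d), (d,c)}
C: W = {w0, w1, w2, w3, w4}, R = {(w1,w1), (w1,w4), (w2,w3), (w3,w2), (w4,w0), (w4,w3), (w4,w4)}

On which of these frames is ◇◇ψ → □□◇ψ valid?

Frame correspondent (Sahlqvist): ∀x ∀y ∀z ((xR²y ∧ xR²z) → ∃w (y = w ∧ zRw)) — i.e. a generalized confluence (Geach) condition.
A: holds.
B: fails — aR²a, aR²d but no w with a=w and dRw.
C: fails — w1R²w0, w1R²w0 but no w with w0=w and w0Rw.

A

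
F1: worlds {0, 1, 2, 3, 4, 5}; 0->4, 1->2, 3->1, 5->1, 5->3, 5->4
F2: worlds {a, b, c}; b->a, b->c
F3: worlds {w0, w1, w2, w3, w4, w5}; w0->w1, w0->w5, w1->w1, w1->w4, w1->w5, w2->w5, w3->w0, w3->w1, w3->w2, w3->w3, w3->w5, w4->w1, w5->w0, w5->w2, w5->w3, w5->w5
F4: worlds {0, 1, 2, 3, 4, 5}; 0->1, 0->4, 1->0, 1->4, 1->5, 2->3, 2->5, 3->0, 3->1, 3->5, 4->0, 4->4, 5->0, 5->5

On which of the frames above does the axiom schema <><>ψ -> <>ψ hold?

This is the axiom for transitivity; its first-order frame correspondent is forall x forall y forall z (Rxy & Ryz -> Rxz).
F1: fails — R31 and R12 but not R32.
F2: holds.
F3: fails — Rw1w5 and Rw5w2 but not Rw1w2.
F4: fails — R10 and R01 but not R11.

F2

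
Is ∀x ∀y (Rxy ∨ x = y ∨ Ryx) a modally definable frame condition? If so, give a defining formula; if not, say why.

Not modally definable

Any modally definable frame class is closed under disjoint unions.
Take 3 disjoint single-world reflexive frames: each is trivially connected, but their disjoint union has 3 worlds with no edge between distinct components, so it is not connected.
Hence connectedness of R is not modally definable.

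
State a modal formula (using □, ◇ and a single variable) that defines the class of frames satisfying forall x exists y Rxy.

□p → ◇p

A defining formula is □p → ◇p (the D axiom).
Suppose □p→◇p is valid. At any x set V(p)=W. Then □p at x, so ◇p at x, so x has a successor.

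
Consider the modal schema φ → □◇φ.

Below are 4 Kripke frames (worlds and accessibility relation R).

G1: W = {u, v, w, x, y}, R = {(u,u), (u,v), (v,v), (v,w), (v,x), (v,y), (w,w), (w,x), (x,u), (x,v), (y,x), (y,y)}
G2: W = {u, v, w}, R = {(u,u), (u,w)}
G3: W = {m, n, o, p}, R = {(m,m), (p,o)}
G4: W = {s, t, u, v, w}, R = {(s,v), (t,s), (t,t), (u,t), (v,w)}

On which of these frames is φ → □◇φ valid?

none

This is the axiom for symmetry; its first-order frame correspondent is ∀x ∀y (Rxy → Ryx).
G1: fails — Ruv but not Rvu.
G2: fails — Ruw but not Rwu.
G3: fails — Rpo but not Rop.
G4: fails — Rut but not Rtu.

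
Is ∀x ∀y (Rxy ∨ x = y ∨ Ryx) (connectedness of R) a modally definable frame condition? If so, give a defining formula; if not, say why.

No

If a class were modally definable it would be closed under disjoint unions (Goldblatt–Thomason).
Take 2 disjoint single-world reflexive frames: each is trivially connected, but their disjoint union has 2 worlds with no edge between distinct components, so it is not connected.
Hence connectedness of R is not modally definable.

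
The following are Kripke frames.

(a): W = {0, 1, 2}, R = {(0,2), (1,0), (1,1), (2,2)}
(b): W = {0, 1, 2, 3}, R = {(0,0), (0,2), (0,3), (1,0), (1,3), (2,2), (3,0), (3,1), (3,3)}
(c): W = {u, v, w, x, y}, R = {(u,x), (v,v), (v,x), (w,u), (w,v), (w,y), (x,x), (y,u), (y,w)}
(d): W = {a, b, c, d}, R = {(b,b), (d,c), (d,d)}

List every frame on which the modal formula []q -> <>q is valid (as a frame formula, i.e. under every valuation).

(a), (b), (c)

The schema corresponds to seriality: forall x exists y Rxy.
(a): ✓.
(b): ✓.
(c): ✓.
(d): fails — world a has no successor.
Valid on: (a), (b), (c).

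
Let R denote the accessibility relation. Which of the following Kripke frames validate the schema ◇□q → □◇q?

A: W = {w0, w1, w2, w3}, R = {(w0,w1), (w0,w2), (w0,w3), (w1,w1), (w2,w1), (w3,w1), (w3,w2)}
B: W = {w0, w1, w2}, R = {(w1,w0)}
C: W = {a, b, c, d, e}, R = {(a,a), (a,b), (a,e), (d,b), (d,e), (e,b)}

Frame correspondent (Sahlqvist): ∀x ∀y ∀z (Rxy ∧ Rxz → ∃w (Ryw ∧ Rzw)) — i.e. convergence.
A: holds.
B: fails — Rw1w0 and Rw1w0 but w0 and w0 have no common successor.
C: fails — Rab and Rab but b and b have no common successor.

A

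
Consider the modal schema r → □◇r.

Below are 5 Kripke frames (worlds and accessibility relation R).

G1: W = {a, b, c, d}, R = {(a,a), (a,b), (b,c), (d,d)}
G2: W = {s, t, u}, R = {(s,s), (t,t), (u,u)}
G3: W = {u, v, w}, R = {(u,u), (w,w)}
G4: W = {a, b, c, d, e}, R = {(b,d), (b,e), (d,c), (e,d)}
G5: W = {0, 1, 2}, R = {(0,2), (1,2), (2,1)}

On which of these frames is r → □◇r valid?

This is the axiom for symmetry; its first-order frame correspondent is ∀x ∀y (Rxy → Ryx).
G1: fails — Rab but not Rba.
G2: condition met.
G3: condition met.
G4: fails — Red but not Rde.
G5: fails — R02 but not R20.
Valid on: G2, G3.

G2, G3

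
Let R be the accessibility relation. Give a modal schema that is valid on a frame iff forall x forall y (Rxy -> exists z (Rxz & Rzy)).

This is density; the standard corresponding axiom is C4: □□p → □p.
Suppose □□p→□p is valid. Take Rxy and set V(p)={w : xR²w}. Then □□p at x, so □p at x, so p at y, i.e. ∃z(Rxz∧Rzy).

□□p → □p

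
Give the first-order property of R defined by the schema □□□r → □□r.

This is a Sahlqvist (Geach-type) schema ◇^0□^3r → □^2◇^0r.
Minimal-valuation argument: fix x; take any y with xR^0y and any z with xR^2z. Set V(r) to the set of worlds R-reachable from y in exactly 3 steps. Then □^3r holds at y, so the antecedent holds at x; validity forces ◇^0r at z, giving a w with zR^0w and yR^3w.
First-order correspondent: ∀x ∀z (xR²z → ∃w (xR³w ∧ z = w)).

∀x ∀z (xR²z → ∃w (xR³w ∧ z = w))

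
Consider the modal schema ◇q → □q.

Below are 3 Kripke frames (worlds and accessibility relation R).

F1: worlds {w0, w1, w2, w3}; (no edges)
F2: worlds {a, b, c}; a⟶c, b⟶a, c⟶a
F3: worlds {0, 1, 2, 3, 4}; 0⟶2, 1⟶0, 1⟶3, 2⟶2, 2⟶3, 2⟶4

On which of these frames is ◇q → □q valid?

The schema corresponds to partial functionality: ∀x ∀y ∀z (Rxy ∧ Rxz → y = z).
F1: ✓.
F2: ✓.
F3: fails — 1 sees both 0 and 3.
Valid on: F1, F2.

F1, F2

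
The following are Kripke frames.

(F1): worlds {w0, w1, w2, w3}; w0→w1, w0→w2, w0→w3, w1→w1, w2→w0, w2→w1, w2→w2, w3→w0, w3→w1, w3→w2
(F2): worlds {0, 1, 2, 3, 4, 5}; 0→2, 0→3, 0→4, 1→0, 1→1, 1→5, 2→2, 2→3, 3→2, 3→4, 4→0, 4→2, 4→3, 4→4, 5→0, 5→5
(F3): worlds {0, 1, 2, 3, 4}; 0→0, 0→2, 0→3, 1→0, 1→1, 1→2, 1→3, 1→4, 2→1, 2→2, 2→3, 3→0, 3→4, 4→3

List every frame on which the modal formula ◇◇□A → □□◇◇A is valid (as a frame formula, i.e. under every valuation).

(F1)

Frame correspondent (Sahlqvist): ∀x ∀y ∀z ((xR²y ∧ xR²z) → ∃w (yRw ∧ zR²w)) — i.e. a generalized confluence (Geach) condition.
(F1): satisfies the condition.
(F2): fails — 1R²1, 1R²2 but no w with 1Rw and 2R²w.
(F3): fails — 0R²2, 0R²4 but no w with 2Rw and 4R²w.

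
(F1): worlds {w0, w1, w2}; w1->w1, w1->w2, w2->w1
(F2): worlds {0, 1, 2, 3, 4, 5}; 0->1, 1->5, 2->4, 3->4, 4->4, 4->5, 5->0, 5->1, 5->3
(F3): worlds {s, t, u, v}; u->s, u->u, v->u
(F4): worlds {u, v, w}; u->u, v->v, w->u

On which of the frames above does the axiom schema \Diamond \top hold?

(F2), (F4)

This is the axiom for seriality; its first-order frame correspondent is \forall x \exists y Rxy.
(F1): fails — world w0 has no successor.
(F2): condition met.
(F3): fails — world s has no successor.
(F4): condition met.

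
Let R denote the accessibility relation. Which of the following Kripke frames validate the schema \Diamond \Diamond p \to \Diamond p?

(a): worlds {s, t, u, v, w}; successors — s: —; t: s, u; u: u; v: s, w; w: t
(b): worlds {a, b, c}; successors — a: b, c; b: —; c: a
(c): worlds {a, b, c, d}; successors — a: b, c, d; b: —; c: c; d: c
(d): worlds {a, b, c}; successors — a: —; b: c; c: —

(c), (d)

The schema corresponds to transitivity: \forall x \forall y \forall z (Rxy \wedge Ryz \to Rxz).
(a): fails — Rwt and Rts but not Rws.
(b): fails — Rac and Rca but not Raa.
(c): ✓.
(d): ✓.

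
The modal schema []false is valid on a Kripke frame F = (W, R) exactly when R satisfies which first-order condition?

emptiness of R

□⊥ is valid iff no world has any successor (otherwise □⊥ fails at any world with one).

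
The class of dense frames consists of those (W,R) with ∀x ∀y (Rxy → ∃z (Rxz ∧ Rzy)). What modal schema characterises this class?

□□s → □s

The condition is density. The C4 schema □□s → □s defines it.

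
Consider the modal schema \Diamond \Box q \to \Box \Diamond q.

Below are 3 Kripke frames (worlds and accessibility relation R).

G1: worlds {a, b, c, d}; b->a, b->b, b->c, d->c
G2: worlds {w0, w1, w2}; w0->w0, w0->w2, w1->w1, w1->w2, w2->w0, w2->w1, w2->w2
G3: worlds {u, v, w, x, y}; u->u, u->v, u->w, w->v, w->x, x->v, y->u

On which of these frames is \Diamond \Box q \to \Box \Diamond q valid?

The schema corresponds to convergence: \forall x \forall y \forall z (Rxy \wedge Rxz \to \exists w (Ryw \wedge Rzw)).
G1: fails — Rba and Rba but a and a have no common successor.
G2: ✓.
G3: fails — Ruv and Ruv but v and v have no common successor.
Valid on: G2.

G2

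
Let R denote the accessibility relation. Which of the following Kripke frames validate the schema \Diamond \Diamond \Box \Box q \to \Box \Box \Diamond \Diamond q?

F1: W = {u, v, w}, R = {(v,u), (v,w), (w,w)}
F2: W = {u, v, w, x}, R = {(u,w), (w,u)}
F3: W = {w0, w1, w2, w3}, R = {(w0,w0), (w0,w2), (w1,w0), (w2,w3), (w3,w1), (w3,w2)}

This is the axiom for a generalized confluence (Geach) condition; its first-order frame correspondent is \forall x \forall y \forall z ((x R^2 y \wedge x R^2 z) \to \exists w (y R^2 w \wedge z R^2 w)).
F1: ✓.
F2: ✓.
F3: fails — w0R²w2, w0R²w3 but no w with w2R²w and w3R²w.
Valid on: F1, F2.

F1, F2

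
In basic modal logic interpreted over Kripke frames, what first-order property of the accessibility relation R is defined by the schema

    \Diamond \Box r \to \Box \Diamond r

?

Suppose ◇□r→□◇r is valid. Take Rxy, Rxz and set V(r)={w : Ryw}. Then □r at y so ◇□r at x, so □◇r at x, so ◇r at z, giving w with Rzw and Ryw.

convergence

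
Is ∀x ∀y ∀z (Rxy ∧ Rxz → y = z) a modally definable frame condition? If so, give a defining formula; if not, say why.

The condition is partial functionality. A defining modal formula is ◇r → □r.
Suppose ◇r→□r is valid. Take Rxy, Rxz and set V(r)={y}. Then ◇r at x, so □r at x, so r at z, i.e. z=y.

Definable; ◇r → □r defines it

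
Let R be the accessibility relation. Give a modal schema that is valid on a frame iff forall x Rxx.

□p → p

A defining formula is □p → p (the T axiom).
Suppose □p→p is valid. At any x set V(p)={w : Rxw}. Then □p holds at x, so p holds at x, i.e. Rxx.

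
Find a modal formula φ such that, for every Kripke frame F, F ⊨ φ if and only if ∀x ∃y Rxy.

□ψ → ◇ψ

This is seriality; the standard corresponding axiom is D: □ψ → ◇ψ.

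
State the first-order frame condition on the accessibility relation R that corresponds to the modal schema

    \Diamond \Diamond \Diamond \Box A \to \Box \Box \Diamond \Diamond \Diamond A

\forall x \forall y \forall z ((x R^3 y \wedge x R^2 z) \to \exists w (yRw \wedge z R^3 w))

This is a Sahlqvist (Geach-type) schema ◇^3□^1A → □^2◇^3A.
Minimal-valuation argument: fix x; take any y with xR^3y and any z with xR^2z. Set V(A) to the set of worlds R-reachable from y in exactly 1 step. Then □^1A holds at y, so the antecedent holds at x; validity forces ◇^3A at z, giving a w with zR^3w and yR^1w.
First-order correspondent: \forall x \forall y \forall z ((x R^3 y \wedge x R^2 z) \to \exists w (yRw \wedge z R^3 w)).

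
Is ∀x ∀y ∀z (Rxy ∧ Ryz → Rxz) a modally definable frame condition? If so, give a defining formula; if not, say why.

This is a Sahlqvist condition; the 4 axiom □p → □□p defines it.

Yes — defined by □p → □□p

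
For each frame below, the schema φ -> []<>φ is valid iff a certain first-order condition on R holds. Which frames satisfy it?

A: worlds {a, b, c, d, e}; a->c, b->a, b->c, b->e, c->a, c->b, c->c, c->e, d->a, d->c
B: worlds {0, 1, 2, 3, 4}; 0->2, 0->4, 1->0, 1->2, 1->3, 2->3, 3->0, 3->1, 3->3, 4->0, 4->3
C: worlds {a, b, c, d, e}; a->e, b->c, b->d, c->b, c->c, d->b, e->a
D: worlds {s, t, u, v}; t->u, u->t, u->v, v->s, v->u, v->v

C

The schema corresponds to symmetry: forall x forall y (Rxy -> Ryx).
A: fails — Rdc but not Rcd.
B: fails — R10 but not R01.
C: satisfies the condition.
D: fails — Rvs but not Rsv.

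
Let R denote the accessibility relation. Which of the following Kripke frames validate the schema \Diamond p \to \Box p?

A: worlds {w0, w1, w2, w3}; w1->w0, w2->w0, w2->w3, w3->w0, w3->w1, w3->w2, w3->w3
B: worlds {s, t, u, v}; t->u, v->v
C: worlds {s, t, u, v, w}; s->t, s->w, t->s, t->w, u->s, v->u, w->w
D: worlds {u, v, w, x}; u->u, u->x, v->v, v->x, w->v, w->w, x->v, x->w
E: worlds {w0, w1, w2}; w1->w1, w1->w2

B

The schema corresponds to partial functionality: \forall x \forall y \forall z (Rxy \wedge Rxz \to y = z).
A: fails — w2 sees both w0 and w3.
B: ✓.
C: fails — s sees both t and w.
D: fails — u sees both u and x.
E: fails — w1 sees both w1 and w2.
Valid on: B.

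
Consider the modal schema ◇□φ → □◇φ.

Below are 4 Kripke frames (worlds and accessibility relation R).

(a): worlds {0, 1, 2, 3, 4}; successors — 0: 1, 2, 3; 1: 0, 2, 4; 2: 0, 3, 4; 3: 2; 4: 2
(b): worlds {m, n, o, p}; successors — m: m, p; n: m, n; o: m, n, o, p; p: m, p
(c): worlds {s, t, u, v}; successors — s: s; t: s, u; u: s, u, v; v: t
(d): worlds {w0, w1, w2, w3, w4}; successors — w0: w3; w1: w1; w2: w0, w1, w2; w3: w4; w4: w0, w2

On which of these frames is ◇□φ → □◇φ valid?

(b)

The schema corresponds to convergence: ∀x ∀y ∀z (Rxy ∧ Rxz → ∃w (Ryw ∧ Rzw)).
(a): fails — R02 and R03 but 2 and 3 have no common successor.
(b): satisfies the condition.
(c): fails — Ruv and Ruu but v and u have no common successor.
(d): fails — Rw2w2 and Rw2w0 but w2 and w0 have no common successor.
Valid on: (b).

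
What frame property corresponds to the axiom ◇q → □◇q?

Suppose ◇q→□◇q is valid. Take Rxy, Rxz and set V(q)={y}. Then ◇q at x, so □◇q at x, so ◇q at z, so some w with Rzw has q; w=y, i.e. Rzy. By symmetry of the argument, Ryz.

The Euclidean property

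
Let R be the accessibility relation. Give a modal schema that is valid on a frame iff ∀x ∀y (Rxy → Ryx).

r → □◇r

A defining formula is r → □◇r (the B axiom).
Suppose r→□◇r is valid. Take Rxy and set V(r)={x}. Then r at x, so □◇r at x, so ◇r at y, so some z with Ryz has r; z=x, i.e. Ryx.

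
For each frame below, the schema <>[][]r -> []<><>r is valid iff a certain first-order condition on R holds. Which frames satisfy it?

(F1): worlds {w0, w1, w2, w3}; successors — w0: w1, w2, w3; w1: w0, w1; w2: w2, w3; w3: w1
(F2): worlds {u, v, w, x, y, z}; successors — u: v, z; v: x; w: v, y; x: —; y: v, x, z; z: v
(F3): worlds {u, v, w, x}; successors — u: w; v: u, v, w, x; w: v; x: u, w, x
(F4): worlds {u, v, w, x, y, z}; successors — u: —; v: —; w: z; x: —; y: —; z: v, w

Frame correspondent (Sahlqvist): forall x forall y forall z ((xRy & xRz) -> exists w (y R^2 w & z R^2 w)) — i.e. a generalized confluence (Geach) condition.
(F1): ✓.
(F2): fails — uRv, uRv but no t with vR²t and vR²t.
(F3): ✓.
(F4): fails — zRv, zRv but no t with vR²t and vR²t.
Valid on: (F1), (F3).

(F1), (F3)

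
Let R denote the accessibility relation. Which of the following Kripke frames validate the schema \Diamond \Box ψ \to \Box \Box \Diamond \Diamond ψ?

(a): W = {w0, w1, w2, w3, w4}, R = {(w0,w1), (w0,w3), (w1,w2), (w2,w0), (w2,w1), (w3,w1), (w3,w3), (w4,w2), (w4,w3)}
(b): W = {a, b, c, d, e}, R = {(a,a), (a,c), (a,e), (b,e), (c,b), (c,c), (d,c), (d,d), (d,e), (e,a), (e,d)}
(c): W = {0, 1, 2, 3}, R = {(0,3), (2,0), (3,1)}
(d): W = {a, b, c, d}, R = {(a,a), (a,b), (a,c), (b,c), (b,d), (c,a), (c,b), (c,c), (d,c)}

(d)

Frame correspondent (Sahlqvist): \forall x \forall y \forall z ((xRy \wedge x R^2 z) \to \exists w (yRw \wedge z R^2 w)) — i.e. a generalized confluence (Geach) condition.
(a): fails — w0Rw1, w0R²w1 but no w with w1Rw and w1R²w.
(b): fails — aRc, aR²b but no w with cRw and bR²w.
(c): fails — 0R3, 0R²1 but no w with 3Rw and 1R²w.
(d): ✓.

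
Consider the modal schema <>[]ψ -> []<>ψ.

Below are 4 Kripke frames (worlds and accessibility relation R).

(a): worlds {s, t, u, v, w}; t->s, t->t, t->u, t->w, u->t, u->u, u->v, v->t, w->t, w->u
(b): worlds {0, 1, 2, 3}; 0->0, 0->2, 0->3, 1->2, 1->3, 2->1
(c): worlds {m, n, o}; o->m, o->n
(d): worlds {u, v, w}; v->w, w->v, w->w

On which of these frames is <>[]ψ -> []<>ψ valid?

(d)

Frame correspondent (Sahlqvist): forall x forall y forall z (Rxy & Rxz -> exists w (Ryw & Rzw)) — i.e. convergence.
(a): fails — Rts and Rts but s and s have no common successor.
(b): fails — R00 and R02 but 0 and 2 have no common successor.
(c): fails — Rom and Rom but m and m have no common successor.
(d): ✓.
Valid on: (d).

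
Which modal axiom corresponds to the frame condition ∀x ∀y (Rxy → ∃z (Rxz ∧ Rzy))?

□□r → □r

The condition is density. The C4 schema □□r → □r defines it.
Suppose □□r→□r is valid. Take Rxy and set V(r)={w : xR²w}. Then □□r at x, so □r at x, so r at y, i.e. ∃z(Rxz∧Rzy).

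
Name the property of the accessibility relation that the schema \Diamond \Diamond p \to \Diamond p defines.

This schema is equivalent to the 4 axiom □p → □□p.
Its frame correspondent is transitivity — \forall x \forall y \forall z (Rxy \wedge Ryz \to Rxz).

transitivity: \forall x \forall y \forall z (Rxy \wedge Ryz \to Rxz)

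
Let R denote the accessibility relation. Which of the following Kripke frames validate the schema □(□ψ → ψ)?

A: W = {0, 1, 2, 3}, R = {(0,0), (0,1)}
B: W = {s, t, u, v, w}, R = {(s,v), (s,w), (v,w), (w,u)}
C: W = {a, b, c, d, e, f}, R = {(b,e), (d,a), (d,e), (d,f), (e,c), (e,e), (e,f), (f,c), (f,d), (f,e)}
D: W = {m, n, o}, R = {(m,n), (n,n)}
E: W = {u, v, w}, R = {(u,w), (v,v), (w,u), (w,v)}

D

This is the axiom for shift-reflexivity; its first-order frame correspondent is ∀x ∀y (Rxy → Ryy).
A: fails — R01 but not R11.
B: fails — Rsv but not Rvv.
C: fails — Rfc but not Rcc.
D: satisfies the condition.
E: fails — Rwu but not Ruu.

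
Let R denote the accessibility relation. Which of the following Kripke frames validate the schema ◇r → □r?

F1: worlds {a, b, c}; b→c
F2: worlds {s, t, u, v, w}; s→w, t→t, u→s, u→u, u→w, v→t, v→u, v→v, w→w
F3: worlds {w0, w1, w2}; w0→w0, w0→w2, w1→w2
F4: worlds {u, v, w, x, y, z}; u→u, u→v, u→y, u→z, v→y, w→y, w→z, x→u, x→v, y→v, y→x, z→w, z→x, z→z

The schema corresponds to partial functionality: ∀x ∀y ∀z (Rxy ∧ Rxz → y = z).
F1: holds.
F2: fails — u sees both s and u.
F3: fails — w0 sees both w0 and w2.
F4: fails — u sees both u and v.
Valid on: F1.

F1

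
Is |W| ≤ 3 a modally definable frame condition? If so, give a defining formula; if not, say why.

Not modally definable

If a class were modally definable it would be closed under disjoint unions (Goldblatt–Thomason).
Any modal formula valid on each of 4 disjoint one-world frames is valid on their disjoint union (validity is preserved under disjoint unions). Each one-world frame has |W|=1≤3, but the union has |W|=4.
So no modal formula (or set of formulas) defines exactly the |W|≤3 frames.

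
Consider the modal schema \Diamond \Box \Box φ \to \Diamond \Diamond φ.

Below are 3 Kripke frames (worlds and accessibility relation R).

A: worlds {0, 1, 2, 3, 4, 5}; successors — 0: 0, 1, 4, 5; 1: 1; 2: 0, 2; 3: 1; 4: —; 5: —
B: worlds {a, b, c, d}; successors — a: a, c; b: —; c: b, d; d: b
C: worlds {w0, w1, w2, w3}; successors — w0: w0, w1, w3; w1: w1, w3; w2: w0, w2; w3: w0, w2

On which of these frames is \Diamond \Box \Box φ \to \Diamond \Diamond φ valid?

C

This is the axiom for a generalized confluence (Geach) condition; its first-order frame correspondent is \forall x \forall y (xRy \to \exists w (y R^2 w \wedge x R^2 w)).
A: fails — 0R4 but no w with 4R²w and 0R²w.
B: fails — cRb but no w with bR²w and cR²w.
C: ✓.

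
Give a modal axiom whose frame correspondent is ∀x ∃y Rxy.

□r → ◇r

The condition is seriality. The D schema □r → ◇r defines it.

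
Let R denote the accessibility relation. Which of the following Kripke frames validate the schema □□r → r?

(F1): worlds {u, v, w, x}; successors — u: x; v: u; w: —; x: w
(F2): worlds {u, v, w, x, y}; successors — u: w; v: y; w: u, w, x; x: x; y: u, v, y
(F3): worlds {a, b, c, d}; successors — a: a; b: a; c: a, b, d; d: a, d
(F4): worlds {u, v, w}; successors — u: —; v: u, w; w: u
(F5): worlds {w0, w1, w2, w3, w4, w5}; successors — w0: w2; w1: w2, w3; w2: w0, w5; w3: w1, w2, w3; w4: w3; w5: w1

This is the axiom for a generalized confluence (Geach) condition; its first-order frame correspondent is ∀x ∃w (xR²w ∧ x = w).
(F1): fails — at u but no t with uR²t and u=t.
(F2): satisfies the condition.
(F3): fails — at b but no w with bR²w and b=w.
(F4): fails — at u but no t with uR²t and u=t.
(F5): fails — at w4 but no w with w4R²w and w4=w.

(F2)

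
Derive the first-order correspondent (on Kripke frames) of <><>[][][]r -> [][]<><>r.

forall x forall y forall z ((x R^2 y & x R^2 z) -> exists w (y R^3 w & z R^2 w))

This is a Sahlqvist (Geach-type) schema ◇^2□^3r → □^2◇^2r.
First-order correspondent: forall x forall y forall z ((x R^2 y & x R^2 z) -> exists w (y R^3 w & z R^2 w)).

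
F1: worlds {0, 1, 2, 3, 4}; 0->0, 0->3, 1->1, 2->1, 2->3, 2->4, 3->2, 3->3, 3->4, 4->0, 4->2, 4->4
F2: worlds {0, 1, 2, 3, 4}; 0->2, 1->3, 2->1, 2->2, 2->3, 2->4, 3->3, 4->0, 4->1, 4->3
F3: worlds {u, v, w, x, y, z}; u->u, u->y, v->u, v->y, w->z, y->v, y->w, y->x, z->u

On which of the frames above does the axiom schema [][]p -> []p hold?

F1

This is the axiom for density; its first-order frame correspondent is forall x forall y (Rxy -> exists z (Rxz & Rzy)).
F1: ✓.
F2: fails — R40 but no z with R4z and Rz0.
F3: fails — Ryx but no t with Ryt and Rtx.
Valid on: F1.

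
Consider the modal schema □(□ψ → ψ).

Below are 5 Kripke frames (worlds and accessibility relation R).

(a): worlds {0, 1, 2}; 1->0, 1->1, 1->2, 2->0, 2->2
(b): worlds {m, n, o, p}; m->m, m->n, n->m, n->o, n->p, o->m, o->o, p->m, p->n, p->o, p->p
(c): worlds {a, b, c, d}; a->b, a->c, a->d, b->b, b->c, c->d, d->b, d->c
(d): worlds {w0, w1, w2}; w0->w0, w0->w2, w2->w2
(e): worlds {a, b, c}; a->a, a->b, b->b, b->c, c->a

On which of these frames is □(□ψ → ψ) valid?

(d)

This is the axiom for shift-reflexivity; its first-order frame correspondent is ∀x ∀y (Rxy → Ryy).
(a): fails — R10 but not R00.
(b): fails — Rpn but not Rnn.
(c): fails — Rbc but not Rcc.
(d): condition met.
(e): fails — Rbc but not Rcc.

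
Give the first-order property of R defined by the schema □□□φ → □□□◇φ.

∀x ∀z (xR³z → ∃w (xR³w ∧ zRw))

This is a Sahlqvist (Geach-type) schema ◇^0□^3φ → □^3◇^1φ.
Minimal-valuation argument: fix x; take any y with xR^0y and any z with xR^3z. Set V(φ) to the set of worlds R-reachable from y in exactly 3 steps. Then □^3φ holds at y, so the antecedent holds at x; validity forces ◇^1φ at z, giving a w with zR^1w and yR^3w.
First-order correspondent: ∀x ∀z (xR³z → ∃w (xR³w ∧ zRw)).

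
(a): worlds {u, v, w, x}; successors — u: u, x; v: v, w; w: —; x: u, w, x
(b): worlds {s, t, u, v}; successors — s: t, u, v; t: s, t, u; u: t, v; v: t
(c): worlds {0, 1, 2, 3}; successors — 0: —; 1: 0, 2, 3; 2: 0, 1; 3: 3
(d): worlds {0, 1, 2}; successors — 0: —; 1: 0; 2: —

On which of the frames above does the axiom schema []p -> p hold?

none

The schema corresponds to reflexivity: forall x Rxx.
(a): fails — world w does not see itself.
(b): fails — world s does not see itself.
(c): fails — world 0 does not see itself.
(d): fails — world 0 does not see itself.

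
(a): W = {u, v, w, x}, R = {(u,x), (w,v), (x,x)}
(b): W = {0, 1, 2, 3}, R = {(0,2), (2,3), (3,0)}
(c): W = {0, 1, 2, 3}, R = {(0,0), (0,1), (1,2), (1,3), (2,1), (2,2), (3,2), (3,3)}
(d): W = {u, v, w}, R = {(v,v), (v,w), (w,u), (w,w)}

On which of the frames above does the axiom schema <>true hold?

The schema corresponds to seriality: forall x exists y Rxy.
(a): fails — world v has no successor.
(b): fails — world 1 has no successor.
(c): satisfies the condition.
(d): fails — world u has no successor.
Valid on: (c).

(c)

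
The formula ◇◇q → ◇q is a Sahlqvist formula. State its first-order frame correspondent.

This is frame-equivalent to □q → □□q (substitute ¬q for q and contrapose).
Suppose □q→□□q is valid. Take Rxy, Ryz and set V(q)={w : Rxw}. Then □q at x, so □□q at x, so □q at y, so q at z, i.e. Rxz.

Transitivity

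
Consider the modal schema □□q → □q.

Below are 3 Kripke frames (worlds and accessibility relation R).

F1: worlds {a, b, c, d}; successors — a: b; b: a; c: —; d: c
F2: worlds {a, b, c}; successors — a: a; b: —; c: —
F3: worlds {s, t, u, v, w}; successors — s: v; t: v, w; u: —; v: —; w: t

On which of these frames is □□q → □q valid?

F2

Frame correspondent (Sahlqvist): ∀x ∀y (Rxy → ∃z (Rxz ∧ Rzy)) — i.e. density.
F1: fails — Rab but no z with Raz and Rzb.
F2: satisfies the condition.
F3: fails — Rsv but no z with Rsz and Rzv.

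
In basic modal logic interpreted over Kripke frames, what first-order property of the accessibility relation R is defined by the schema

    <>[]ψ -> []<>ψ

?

Convergence

Suppose ◇□ψ→□◇ψ is valid. Take Rxy, Rxz and set V(ψ)={w : Ryw}. Then □ψ at y so ◇□ψ at x, so □◇ψ at x, so ◇ψ at z, giving w with Rzw and Ryw.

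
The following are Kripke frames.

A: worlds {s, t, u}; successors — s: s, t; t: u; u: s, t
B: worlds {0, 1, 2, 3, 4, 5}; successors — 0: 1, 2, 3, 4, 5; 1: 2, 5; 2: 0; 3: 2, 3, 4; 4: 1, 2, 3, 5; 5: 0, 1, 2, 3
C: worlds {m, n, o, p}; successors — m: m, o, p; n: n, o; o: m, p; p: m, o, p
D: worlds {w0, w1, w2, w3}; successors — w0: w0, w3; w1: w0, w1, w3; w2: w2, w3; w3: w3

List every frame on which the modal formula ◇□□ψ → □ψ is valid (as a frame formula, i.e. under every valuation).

This is the axiom for a generalized confluence (Geach) condition; its first-order frame correspondent is ∀x ∀y ∀z ((xRy ∧ xRz) → ∃w (yR²w ∧ z = w)).
A: satisfies the condition.
B: fails — 0R1, 0R4 but no w with 1R²w and 4=w.
C: fails — nRo, nRn but no w with oR²w and n=w.
D: fails — w0Rw3, w0Rw0 but no w with w3R²w and w0=w.

A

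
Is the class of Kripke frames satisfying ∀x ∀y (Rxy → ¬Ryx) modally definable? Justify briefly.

Any modally definable frame class is closed under surjective bounded morphisms.
The 5-cycle (worlds s,t,u,v,w with s→t→u→v→w→s) is asymmetric. Mapping every world to a single reflexive point • is a surjective bounded morphism, and the reflexive point is not asymmetric (R•• but asymmetry requires ¬R••).
So the class is not modally definable.

Not modally definable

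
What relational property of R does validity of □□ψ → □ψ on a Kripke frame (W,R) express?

Suppose □□ψ→□ψ is valid. Take Rxy and set V(ψ)={w : xR²w}. Then □□ψ at x, so □ψ at x, so ψ at y, i.e. ∃z(Rxz∧Rzy).

density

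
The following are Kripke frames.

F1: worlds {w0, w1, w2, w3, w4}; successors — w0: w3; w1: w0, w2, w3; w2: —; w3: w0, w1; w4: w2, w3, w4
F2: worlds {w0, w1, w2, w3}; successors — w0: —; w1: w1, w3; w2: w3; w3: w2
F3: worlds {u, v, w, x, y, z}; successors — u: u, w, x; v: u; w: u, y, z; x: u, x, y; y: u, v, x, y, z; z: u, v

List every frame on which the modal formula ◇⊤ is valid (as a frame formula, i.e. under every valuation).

This is the axiom for seriality; its first-order frame correspondent is ∀x ∃y Rxy.
F1: fails — world w2 has no successor.
F2: fails — world w0 has no successor.
F3: satisfies the condition.

F3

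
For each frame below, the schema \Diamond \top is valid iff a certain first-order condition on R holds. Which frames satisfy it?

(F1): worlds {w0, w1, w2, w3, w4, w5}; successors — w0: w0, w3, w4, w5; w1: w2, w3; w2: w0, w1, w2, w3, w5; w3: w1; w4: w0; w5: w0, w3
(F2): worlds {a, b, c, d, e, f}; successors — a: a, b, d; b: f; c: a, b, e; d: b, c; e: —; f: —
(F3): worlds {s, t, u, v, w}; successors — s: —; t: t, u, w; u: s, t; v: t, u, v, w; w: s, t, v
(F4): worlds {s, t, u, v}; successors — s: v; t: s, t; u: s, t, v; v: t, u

This is the axiom for seriality; its first-order frame correspondent is \forall x \exists y Rxy.
(F1): ✓.
(F2): fails — world e has no successor.
(F3): fails — world s has no successor.
(F4): ✓.
Valid on: (F1), (F4).

(F1), (F4)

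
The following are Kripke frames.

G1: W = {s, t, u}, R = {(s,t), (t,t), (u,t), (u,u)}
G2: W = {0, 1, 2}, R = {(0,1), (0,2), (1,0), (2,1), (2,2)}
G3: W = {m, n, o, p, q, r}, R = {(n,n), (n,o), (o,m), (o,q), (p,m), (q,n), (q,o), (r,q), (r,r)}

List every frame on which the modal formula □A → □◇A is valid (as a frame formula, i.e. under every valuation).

G1

Frame correspondent (Sahlqvist): ∀x ∀z (xRz → ∃w (xRw ∧ zRw)) — i.e. a generalized confluence (Geach) condition.
G1: satisfies the condition.
G2: fails — 0R1 but no w with 0Rw and 1Rw.
G3: fails — nRo but no w with nRw and oRw.
Valid on: G1.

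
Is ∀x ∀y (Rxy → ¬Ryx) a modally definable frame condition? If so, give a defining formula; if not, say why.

If a class were modally definable it would be closed under surjective bounded morphisms (Goldblatt–Thomason).
The 5-cycle (worlds a,b,c,d,e with a→b→c→d→e→a) is asymmetric. Mapping every world to a single reflexive point • is a surjective bounded morphism, and the reflexive point is not asymmetric (R•• but asymmetry requires ¬R••).
Hence asymmetry is not modally definable.

Not definable by any modal formula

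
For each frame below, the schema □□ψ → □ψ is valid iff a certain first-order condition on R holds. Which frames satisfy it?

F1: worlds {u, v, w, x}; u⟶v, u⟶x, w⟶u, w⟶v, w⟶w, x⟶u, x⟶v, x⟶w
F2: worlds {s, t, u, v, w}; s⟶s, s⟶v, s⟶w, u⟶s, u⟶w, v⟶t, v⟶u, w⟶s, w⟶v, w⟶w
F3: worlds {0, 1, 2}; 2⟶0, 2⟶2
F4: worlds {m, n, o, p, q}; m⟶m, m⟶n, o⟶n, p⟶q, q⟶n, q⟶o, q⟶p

F3

Frame correspondent (Sahlqvist): ∀x ∀y (Rxy → ∃z (Rxz ∧ Rzy)) — i.e. density.
F1: fails — Rux but no z with Ruz and Rzx.
F2: fails — Rvt but no z with Rvz and Rzt.
F3: ✓.
F4: fails — Ron but no z with Roz and Rzn.
Valid on: F3.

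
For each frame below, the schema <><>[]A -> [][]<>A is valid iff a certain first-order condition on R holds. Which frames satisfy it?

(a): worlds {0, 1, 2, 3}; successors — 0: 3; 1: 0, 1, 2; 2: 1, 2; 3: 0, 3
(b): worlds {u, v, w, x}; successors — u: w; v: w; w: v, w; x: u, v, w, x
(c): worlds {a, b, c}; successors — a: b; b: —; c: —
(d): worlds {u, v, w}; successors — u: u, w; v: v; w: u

This is the axiom for a generalized confluence (Geach) condition; its first-order frame correspondent is forall x forall y forall z ((x R^2 y & x R^2 z) -> exists w (yRw & zRw)).
(a): fails — 1R²0, 1R²1 but no w with 0Rw and 1Rw.
(b): condition met.
(c): condition met.
(d): condition met.

(b), (c), (d)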